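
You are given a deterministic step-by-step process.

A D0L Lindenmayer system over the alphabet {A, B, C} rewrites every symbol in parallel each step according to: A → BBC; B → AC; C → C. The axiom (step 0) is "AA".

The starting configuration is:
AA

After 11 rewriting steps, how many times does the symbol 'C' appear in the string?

0) AA
1) BBCBBC
2) ACACCACACC
3) BBCCBBCCCBBCCBBCCC
4) ACACCCACACCCCACACCCACACCCC
5) BBCCBBCCCCBBCCBBCCCCCBBCCBBCCCCBBCCBBCCCCC
6) ACACCCACACCCCCACACCCACACCCCCCACACCCACACCCCCACACCCACACCCCCC
7) BBCCBBCCCCBBCCBBCCCCCCBBCCBBCCCCBBCCBBCCCCCCCBBCCBBCCCCBBCCBBCCCCCCBBCCBBCCCCBBCCBBCCCCCCC
8) ACACCCACACCCCCACACCCACACCCCCCCACACCCACACCCCCACACCCACACCCCC…CCCACACCCCCACACCCACACCCCCCCACACCCACACCCCCACACCCACACCCCCCCC  (len 122)
9) BBCCBBCCCCBBCCBBCCCCCCBBCCBBCCCCBBCCBBCCCCCCCCBBCCBBCCCCBB…CBBCCCCCCCCBBCCBBCCCCBBCCBBCCCCCCBBCCBBCCCCBBCCBBCCCCCCCCC  (len 186)
10) ACACCCACACCCCCACACCCACACCCCCCCACACCCACACCCCCACACCCACACCCCC…CACACCCCCACACCCACACCCCCCCACACCCACACCCCCACACCCACACCCCCCCCCC  (len 250)
11) BBCCBBCCCCBBCCBBCCCCCCBBCCBBCCCCBBCCBBCCCCCCCCBBCCBBCCCCBB…BCCCCCCCCBBCCBBCCCCBBCCBBCCCCCCBBCCBBCCCCBBCCBBCCCCCCCCCCC  (len 378)

250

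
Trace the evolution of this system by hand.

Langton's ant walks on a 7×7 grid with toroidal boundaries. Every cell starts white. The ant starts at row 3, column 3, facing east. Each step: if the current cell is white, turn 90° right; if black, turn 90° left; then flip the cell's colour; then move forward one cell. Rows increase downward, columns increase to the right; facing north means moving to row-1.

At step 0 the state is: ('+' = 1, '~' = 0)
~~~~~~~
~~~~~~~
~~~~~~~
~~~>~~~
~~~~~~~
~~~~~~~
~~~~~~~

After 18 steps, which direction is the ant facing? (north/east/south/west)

west

gen 0: ~~~~~~~
~~~~~~~
~~~~~~~
~~~>~~~
~~~~~~~
~~~~~~~
~~~~~~~
gen 1: ~~~~~~~
~~~~~~~
~~~~~~~
~~~+~~~
~~~v~~~
~~~~~~~
~~~~~~~
gen 2: ~~~~~~~
~~~~~~~
~~~~~~~
~~~+~~~
~~<+~~~
~~~~~~~
~~~~~~~
gen 3: ~~~~~~~
~~~~~~~
~~~~~~~
~~^+~~~
~~++~~~
~~~~~~~
~~~~~~~
gen 4: ~~~~~~~
~~~~~~~
~~~~~~~
~~+>~~~
~~++~~~
~~~~~~~
~~~~~~~
gen 5: ~~~~~~~
~~~~~~~
~~~^~~~
~~+~~~~
~~++~~~
~~~~~~~
~~~~~~~
gen 6: ~~~~~~~
~~~~~~~
~~~+>~~
~~+~~~~
~~++~~~
~~~~~~~
~~~~~~~
gen 7: ~~~~~~~
~~~~~~~
~~~++~~
~~+~v~~
~~++~~~
~~~~~~~
~~~~~~~
gen 8: ~~~~~~~
~~~~~~~
~~~++~~
~~+<+~~
~~++~~~
~~~~~~~
~~~~~~~
gen 9: ~~~~~~~
~~~~~~~
~~~^+~~
~~+++~~
~~++~~~
~~~~~~~
~~~~~~~
gen 10: ~~~~~~~
~~~~~~~
~~<~+~~
~~+++~~
~~++~~~
~~~~~~~
~~~~~~~
gen 11: ~~~~~~~
~~^~~~~
~~+~+~~
~~+++~~
~~++~~~
~~~~~~~
~~~~~~~
gen 12: ~~~~~~~
~~+>~~~
~~+~+~~
~~+++~~
~~++~~~
~~~~~~~
~~~~~~~
gen 13: ~~~~~~~
~~++~~~
~~+v+~~
~~+++~~
~~++~~~
~~~~~~~
~~~~~~~
gen 14: ~~~~~~~
~~++~~~
~~<++~~
~~+++~~
~~++~~~
~~~~~~~
~~~~~~~
gen 15: ~~~~~~~
~~++~~~
~~~++~~
~~v++~~
~~++~~~
~~~~~~~
~~~~~~~
gen 16: ~~~~~~~
~~++~~~
~~~++~~
~~~>+~~
~~++~~~
~~~~~~~
~~~~~~~
gen 17: ~~~~~~~
~~++~~~
~~~^+~~
~~~~+~~
~~++~~~
~~~~~~~
~~~~~~~
gen 18: ~~~~~~~
~~++~~~
~~<~+~~
~~~~+~~
~~++~~~
~~~~~~~
~~~~~~~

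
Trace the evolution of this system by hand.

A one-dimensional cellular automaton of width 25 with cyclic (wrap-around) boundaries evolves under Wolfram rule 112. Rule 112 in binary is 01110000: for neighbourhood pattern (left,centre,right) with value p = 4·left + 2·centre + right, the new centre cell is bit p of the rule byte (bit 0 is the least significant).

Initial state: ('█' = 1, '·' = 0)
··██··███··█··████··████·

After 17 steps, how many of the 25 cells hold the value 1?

9

step 0: ··██··███··█··████··████·
step 1: ···██···██··█····██····██
step 2: █···██···██··█····██····█
step 3: ██···██···██··█····██····
step 4: ·██···██···██··█····██···
step 5: ··██···██···██··█····██··
step 6: ···██···██···██··█····██·
step 7: ····██···██···██··█····██
step 8: █····██···██···██··█····█
step 9: ██····██···██···██··█····
step 10: ·██····██···██···██··█···
step 11: ··██····██···██···██··█··
step 12: ···██····██···██···██··█·
step 13: ····██····██···██···██··█
step 14: █····██····██···██···██··
step 15: ·█····██····██···██···██·
step 16: ··█····██····██···██···██
step 17: █··█····██····██···██···█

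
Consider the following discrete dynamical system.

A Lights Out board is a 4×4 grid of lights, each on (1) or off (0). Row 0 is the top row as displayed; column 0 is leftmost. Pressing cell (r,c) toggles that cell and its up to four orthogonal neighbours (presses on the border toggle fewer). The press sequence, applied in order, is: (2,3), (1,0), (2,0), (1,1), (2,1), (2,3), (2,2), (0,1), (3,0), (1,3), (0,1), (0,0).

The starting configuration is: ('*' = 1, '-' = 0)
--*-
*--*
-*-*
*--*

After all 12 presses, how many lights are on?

step 0: --*-
*--*
-*-*
*--*
step 1: --*-
*---
-**-
*---
step 2: *-*-
-*--
***-
*---
step 3: *-*-
**--
--*-
----
step 4: ***-
--*-
-**-
----
step 5: ***-
-**-
*---
-*--
step 6: ***-
-***
*-**
-*-*
step 7: ***-
-*-*
**--
-***
step 8: ----
---*
**--
-***
step 9: ----
---*
-*--
*-**
step 10: ---*
--*-
-*-*
*-**
step 11: ****
-**-
-*-*
*-**
step 12: --**
***-
-*-*
*-**

10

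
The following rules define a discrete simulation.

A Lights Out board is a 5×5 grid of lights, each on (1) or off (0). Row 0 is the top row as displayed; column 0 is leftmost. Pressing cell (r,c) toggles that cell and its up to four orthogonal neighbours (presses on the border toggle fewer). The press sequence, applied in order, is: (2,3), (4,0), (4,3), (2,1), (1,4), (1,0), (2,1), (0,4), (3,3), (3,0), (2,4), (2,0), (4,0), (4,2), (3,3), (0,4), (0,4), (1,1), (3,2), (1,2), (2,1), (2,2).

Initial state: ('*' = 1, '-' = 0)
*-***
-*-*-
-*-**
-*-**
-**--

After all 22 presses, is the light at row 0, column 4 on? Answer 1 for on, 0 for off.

t=0: *-***
-*-*-
-*-**
-*-**
-**--
t=1: *-***
-*---
-**--
-*--*
-**--
t=2: *-***
-*---
-**--
**--*
*-*--
t=3: *-***
-*---
-**--
**-**
*--**
t=4: *-***
-----
*----
*--**
*--**
t=5: *-**-
---**
*---*
*--**
*--**
t=6: --**-
**-**
----*
*--**
*--**
t=7: --**-
*--**
***-*
**-**
*--**
t=8: --*-*
*--*-
***-*
**-**
*--**
t=9: --*-*
*--*-
*****
***--
*---*
t=10: --*-*
*--*-
-****
--*--
----*
t=11: --*-*
*--**
-**--
--*-*
----*
t=12: --*-*
---**
*-*--
*-*-*
----*
t=13: --*-*
---**
*-*--
--*-*
**--*
t=14: --*-*
---**
*-*--
----*
*-***
t=15: --*-*
---**
*-**-
--**-
*-*-*
t=16: --**-
---*-
*-**-
--**-
*-*-*
t=17: --*-*
---**
*-**-
--**-
*-*-*
t=18: -**-*
*****
****-
--**-
*-*-*
t=19: -**-*
*****
**-*-
-*---
*---*
t=20: -*--*
*---*
****-
-*---
*---*
t=21: -*--*
**--*
---*-
-----
*---*
t=22: -*--*
***-*
-**--
--*--
*---*

1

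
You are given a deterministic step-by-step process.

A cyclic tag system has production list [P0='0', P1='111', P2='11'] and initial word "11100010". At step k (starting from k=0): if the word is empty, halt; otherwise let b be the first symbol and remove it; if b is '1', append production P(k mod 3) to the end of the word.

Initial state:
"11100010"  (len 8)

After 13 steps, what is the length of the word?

gen 0: "11100010"  (len 8)
gen 1: "11000100"  (len 8)
gen 2: "1000100111"  (len 10)
gen 3: "00010011111"  (len 11)
gen 4: "0010011111"  (len 10)
gen 5: "010011111"  (len 9)
gen 6: "10011111"  (len 8)
gen 7: "00111110"  (len 8)
gen 8: "0111110"  (len 7)
gen 9: "111110"  (len 6)
gen 10: "111100"  (len 6)
gen 11: "11100111"  (len 8)
gen 12: "110011111"  (len 9)
gen 13: "100111110"  (len 9)

9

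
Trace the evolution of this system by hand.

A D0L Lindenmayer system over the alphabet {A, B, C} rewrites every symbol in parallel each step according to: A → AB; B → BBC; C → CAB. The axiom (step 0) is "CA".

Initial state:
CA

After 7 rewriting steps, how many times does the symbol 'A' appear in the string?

gen 0: CA
gen 1: CABAB
gen 2: CABABBBCABBBC
gen 3: CABABBBCABBBCBBCBBCCABABBBCBBCBBCCAB
gen 4: CABABBBCABBBCBBCBBCCABABBBCBBCBBCCABBBCBBCCABBBCBBCCABCABABBBCABBBCBBCBBCCABBBCBBCCABBBCBBCCABCABABBBC
gen 5: CABABBBCABBBCBBCBBCCABABBBCBBCBBCCABBBCBBCCABBBCBBCCABCABA…ABCABABBBCBBCBBCCABBBCBBCCABCABABBBCCABABBBCABBBCBBCBBCCAB  (len 290)
gen 6: CABABBBCABBBCBBCBBCCABABBBCBBCBBCCABBBCBBCCABBBCBBCCABCABA…BBBCABBBCBBCBBCCABABBBCBBCBBCCABBBCBBCCABBBCBBCCABCABABBBC  (len 824)
gen 7: CABABBBCABBBCBBCBBCCABABBBCBBCBBCCABBBCBBCCABBBCBBCCABCABA…ABCABABBBCBBCBBCCABBBCBBCCABCABABBBCCABABBBCABBBCBBCBBCCAB  (len 2340)

376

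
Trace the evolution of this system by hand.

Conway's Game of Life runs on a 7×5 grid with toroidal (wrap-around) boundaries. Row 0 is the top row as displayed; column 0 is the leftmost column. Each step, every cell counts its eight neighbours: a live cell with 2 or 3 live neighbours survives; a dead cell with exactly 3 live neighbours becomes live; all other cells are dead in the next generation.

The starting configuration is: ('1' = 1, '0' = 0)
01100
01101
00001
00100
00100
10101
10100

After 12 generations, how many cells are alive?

gen 0: 01100
01101
00001
00100
00100
10101
10100
gen 1: 00000
01100
11100
00010
00100
10101
10101
gen 2: 10110
10100
10010
00010
01101
10101
10001
gen 3: 10110
10100
01110
11010
01101
00100
00100
gen 4: 00111
10000
00010
00000
00001
00100
00100
gen 5: 01111
00100
00000
00000
00000
00010
01100
gen 6: 10000
01100
00000
00000
00000
00100
11001
gen 7: 00101
01000
00000
00000
00000
11000
11001
gen 8: 00111
00000
00000
00000
00000
01001
00111
gen 9: 00101
00010
00000
00000
00000
10101
01000
gen 10: 00110
00010
00000
00000
00000
11000
01101
gen 11: 01001
00110
00000
00000
00000
11100
00001
gen 12: 10101
00110
00000
00000
01000
11000
00111

11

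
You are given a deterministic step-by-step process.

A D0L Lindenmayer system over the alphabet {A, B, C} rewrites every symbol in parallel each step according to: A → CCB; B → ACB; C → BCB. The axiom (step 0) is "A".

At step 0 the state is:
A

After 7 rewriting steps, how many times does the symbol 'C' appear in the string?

842

gen 0: A
gen 1: CCB
gen 2: BCBBCBACB
gen 3: ACBBCBACBACBBCBACBCCBBCBACB
gen 4: CCBBCBACBACBBCBACBCCBBCBACBCCBBCBACBACBBCBACBCCBBCBACBBCBBCBACBACBBCBACBCCBBCBACB
gen 5: BCBBCBACBACBBCBACBCCBBCBACBCCBBCBACBACBBCBACBCCBBCBACBBCBB…BACBCCBBCBACBACBBCBACBCCBBCBACBBCBBCBACBACBBCBACBCCBBCBACB  (len 243)
gen 6: ACBBCBACBACBBCBACBCCBBCBACBCCBBCBACBACBBCBACBCCBBCBACBBCBB…BACBCCBBCBACBACBBCBACBCCBBCBACBBCBBCBACBACBBCBACBCCBBCBACB  (len 729)
gen 7: CCBBCBACBACBBCBACBCCBBCBACBCCBBCBACBACBBCBACBCCBBCBACBBCBB…BACBCCBBCBACBACBBCBACBCCBBCBACBBCBBCBACBACBBCBACBCCBBCBACB  (len 2187)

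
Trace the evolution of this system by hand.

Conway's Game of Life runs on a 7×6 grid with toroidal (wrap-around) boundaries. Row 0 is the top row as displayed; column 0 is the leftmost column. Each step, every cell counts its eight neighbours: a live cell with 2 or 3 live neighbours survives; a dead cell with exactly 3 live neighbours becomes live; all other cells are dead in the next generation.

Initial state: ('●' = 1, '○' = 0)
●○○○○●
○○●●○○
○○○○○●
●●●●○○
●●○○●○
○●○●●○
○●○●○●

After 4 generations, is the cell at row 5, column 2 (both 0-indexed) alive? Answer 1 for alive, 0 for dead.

gen 0: ●○○○○●
○○●●○○
○○○○○●
●●●●○○
●●○○●○
○●○●●○
○●○●○●
gen 1: ●●○●○●
●○○○●●
●○○○●○
○○●●●○
○○○○●○
○●○●○○
○●○●○●
gen 2: ○●○●○○
○○○●○○
●●○○○○
○○○○●○
○○○○●○
●○○●○○
○●○●○●
gen 3: ●○○●○○
●●○○○○
○○○○○○
○○○○○●
○○○●●●
●○●●○●
○●○●○○
gen 4: ●○○○○○
●●○○○○
●○○○○○
○○○○○●
○○●●○○
●●○○○●
○●○●○●

0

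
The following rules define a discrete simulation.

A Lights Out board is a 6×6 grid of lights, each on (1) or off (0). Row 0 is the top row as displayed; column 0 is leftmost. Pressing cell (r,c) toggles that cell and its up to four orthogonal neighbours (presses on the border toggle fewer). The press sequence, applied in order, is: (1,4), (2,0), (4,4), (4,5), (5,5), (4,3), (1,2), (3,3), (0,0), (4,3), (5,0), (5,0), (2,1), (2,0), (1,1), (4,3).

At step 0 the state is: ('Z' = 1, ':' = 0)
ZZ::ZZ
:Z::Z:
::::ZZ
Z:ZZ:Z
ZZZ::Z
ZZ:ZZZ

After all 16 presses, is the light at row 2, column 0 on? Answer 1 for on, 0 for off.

1

[0] ZZ::ZZ
:Z::Z:
::::ZZ
Z:ZZ:Z
ZZZ::Z
ZZ:ZZZ
[1] ZZ:::Z
:Z:Z:Z
:::::Z
Z:ZZ:Z
ZZZ::Z
ZZ:ZZZ
[2] ZZ:::Z
ZZ:Z:Z
ZZ:::Z
::ZZ:Z
ZZZ::Z
ZZ:ZZZ
[3] ZZ:::Z
ZZ:Z:Z
ZZ:::Z
::ZZZZ
ZZZZZ:
ZZ:Z:Z
[4] ZZ:::Z
ZZ:Z:Z
ZZ:::Z
::ZZZ:
ZZZZ:Z
ZZ:Z::
[5] ZZ:::Z
ZZ:Z:Z
ZZ:::Z
::ZZZ:
ZZZZ::
ZZ:ZZZ
[6] ZZ:::Z
ZZ:Z:Z
ZZ:::Z
::Z:Z:
ZZ::Z:
ZZ::ZZ
[7] ZZZ::Z
Z:Z::Z
ZZZ::Z
::Z:Z:
ZZ::Z:
ZZ::ZZ
[8] ZZZ::Z
Z:Z::Z
ZZZZ:Z
:::Z::
ZZ:ZZ:
ZZ::ZZ
[9] ::Z::Z
::Z::Z
ZZZZ:Z
:::Z::
ZZ:ZZ:
ZZ::ZZ
[10] ::Z::Z
::Z::Z
ZZZZ:Z
::::::
ZZZ:::
ZZ:ZZZ
[11] ::Z::Z
::Z::Z
ZZZZ:Z
::::::
:ZZ:::
:::ZZZ
[12] ::Z::Z
::Z::Z
ZZZZ:Z
::::::
ZZZ:::
ZZ:ZZZ
[13] ::Z::Z
:ZZ::Z
:::Z:Z
:Z::::
ZZZ:::
ZZ:ZZZ
[14] ::Z::Z
ZZZ::Z
ZZ:Z:Z
ZZ::::
ZZZ:::
ZZ:ZZZ
[15] :ZZ::Z
:::::Z
Z::Z:Z
ZZ::::
ZZZ:::
ZZ:ZZZ
[16] :ZZ::Z
:::::Z
Z::Z:Z
ZZ:Z::
ZZ:ZZ:
ZZ::ZZ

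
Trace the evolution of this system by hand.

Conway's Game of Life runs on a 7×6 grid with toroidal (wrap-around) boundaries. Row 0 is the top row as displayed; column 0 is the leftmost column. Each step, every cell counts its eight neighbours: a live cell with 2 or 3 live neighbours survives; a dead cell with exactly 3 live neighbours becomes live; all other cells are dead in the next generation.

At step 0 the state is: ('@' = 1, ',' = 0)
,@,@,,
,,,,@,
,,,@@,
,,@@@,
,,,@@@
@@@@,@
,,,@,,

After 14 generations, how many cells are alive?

20

gen 0: ,@,@,,
,,,,@,
,,,@@,
,,@@@,
,,,@@@
@@@@,@
,,,@,,
gen 1: ,,@@@,
,,@,@,
,,@,,@
,,@,,,
,,,,,,
@@,,,@
,,,@,,
gen 2: ,,@,@,
,@@,@@
,@@,,,
,,,,,,
@@,,,,
@,,,,,
@@,@,@
gen 3: ,,,,,,
@,,,@@
@@@@,,
@,@,,,
@@,,,,
,,@,,,
@@@@@@
gen 4: ,,@,,,
@,@@@@
,,@@@,
,,,@,@
@,@,,,
,,,,@,
@@@@@@
gen 5: ,,,,,,
,,,,,@
@@,,,,
,@,,,@
,,,@@@
,,,,@,
@@@,@@
gen 6: ,@,,@,
@,,,,,
,@,,,@
,@@,,@
@,,@,@
,@@,,,
@@,@@@
gen 7: ,@@@@,
@@,,,@
,@@,,@
,@@,,@
,,,@@@
,,,,,,
,,,@@@
gen 8: ,@,,,,
,,,,,@
,,,,@@
,@,,,@
@,@@@@
,,,,,,
,,,,,@
gen 9: @,,,,,
@,,,@@
,,,,@@
,@@,,,
@@@@@@
@,,@,,
,,,,,,
gen 10: @,,,,,
@,,,@,
,@,@@,
,,,,,,
,,,,@@
@,,@,,
,,,,,,
gen 11: ,,,,,@
@@,@@,
,,,@@@
,,,@,@
,,,,@@
,,,,@@
,,,,,,
gen 12: @,,,@@
@,@@,,
,,,,,,
@,,@,,
@,,@,,
,,,,@@
,,,,@@
gen 13: @@,,,,
@@,@@,
,@@@,,
,,,,,,
@,,@,,
@,,@,,
,,,@,,
gen 14: @@,@@@
,,,@@@
@@,@@,
,@,@,,
,,,,,,
,,@@@,
@@@,,,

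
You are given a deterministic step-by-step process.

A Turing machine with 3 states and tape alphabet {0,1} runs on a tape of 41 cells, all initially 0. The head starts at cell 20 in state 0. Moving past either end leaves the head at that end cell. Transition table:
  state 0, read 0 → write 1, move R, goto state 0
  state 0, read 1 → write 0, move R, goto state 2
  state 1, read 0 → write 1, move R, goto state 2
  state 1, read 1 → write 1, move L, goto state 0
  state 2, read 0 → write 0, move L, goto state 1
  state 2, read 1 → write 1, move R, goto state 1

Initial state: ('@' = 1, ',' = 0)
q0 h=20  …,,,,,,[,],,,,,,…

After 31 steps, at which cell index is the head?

step 0: q0 h=20  …,,,,,,[,],,,,,,…
step 1: q0 h=21  …,,,,,@[,],,,,,,…
step 2: q0 h=22  …,,,,@@[,],,,,,,…
step 3: q0 h=23  …,,,@@@[,],,,,,,…
step 4: q0 h=24  …,,@@@@[,],,,,,,…
step 5: q0 h=25  …,@@@@@[,],,,,,,…
step 6: q0 h=26  …@@@@@@[,],,,,,,…
step 7: q0 h=27  …@@@@@@[,],,,,,,…
step 8: q0 h=28  …@@@@@@[,],,,,,,…
step 9: q0 h=29  …@@@@@@[,],,,,,,…
step 10: q0 h=30  …@@@@@@[,],,,,,,…
step 11: q0 h=31  …@@@@@@[,],,,,,,…
step 12: q0 h=32  …@@@@@@[,],,,,,,…
step 13: q0 h=33  …@@@@@@[,],,,,,,…
step 14: q0 h=34  …@@@@@@[,],,,,,,|
step 15: q0 h=35  …@@@@@@[,],,,,,|
step 16: q0 h=36  …@@@@@@[,],,,,|
step 17: q0 h=37  …@@@@@@[,],,,|
step 18: q0 h=38  …@@@@@@[,],,|
step 19: q0 h=39  …@@@@@@[,],|
step 20: q0 h=40  …@@@@@@[,]|
step 21: q0 h=40  …@@@@@@[@]|
step 22: q2 h=40  …@@@@@@[,]|
step 23: q1 h=39  …@@@@@@[@],|
step 24: q0 h=38  …@@@@@@[@]@,|
step 25: q2 h=39  …@@@@@,[@],|
step 26: q1 h=40  …@@@@,@[,]|
step 27: q2 h=40  …@@@@,@[@]|
step 28: q1 h=40  …@@@@,@[@]|
step 29: q0 h=39  …@@@@@,[@]@|
step 30: q2 h=40  …@@@@,,[@]|
step 31: q1 h=40  …@@@@,,[@]|

40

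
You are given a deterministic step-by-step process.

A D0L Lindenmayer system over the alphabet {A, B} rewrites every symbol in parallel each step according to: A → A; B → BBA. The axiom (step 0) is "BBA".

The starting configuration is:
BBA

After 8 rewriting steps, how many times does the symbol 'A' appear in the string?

511

k=0  BBA
k=1  BBABBAA
k=2  BBABBAABBABBAAA
k=3  BBABBAABBABBAAABBABBAABBABBAAAA
k=4  BBABBAABBABBAAABBABBAABBABBAAAABBABBAABBABBAAABBABBAABBABBAAAAA
k=5  BBABBAABBABBAAABBABBAABBABBAAAABBABBAABBABBAAABBABBAABBABB…ABBABBAAABBABBAABBABBAAAABBABBAABBABBAAABBABBAABBABBAAAAAA  (len 127)
k=6  BBABBAABBABBAAABBABBAABBABBAAAABBABBAABBABBAAABBABBAABBABB…BBABBAAABBABBAABBABBAAAABBABBAABBABBAAABBABBAABBABBAAAAAAA  (len 255)
k=7  BBABBAABBABBAAABBABBAABBABBAAAABBABBAABBABBAAABBABBAABBABB…BABBAAABBABBAABBABBAAAABBABBAABBABBAAABBABBAABBABBAAAAAAAA  (len 511)
k=8  BBABBAABBABBAAABBABBAABBABBAAAABBABBAABBABBAAABBABBAABBABB…ABBAAABBABBAABBABBAAAABBABBAABBABBAAABBABBAABBABBAAAAAAAAA  (len 1023)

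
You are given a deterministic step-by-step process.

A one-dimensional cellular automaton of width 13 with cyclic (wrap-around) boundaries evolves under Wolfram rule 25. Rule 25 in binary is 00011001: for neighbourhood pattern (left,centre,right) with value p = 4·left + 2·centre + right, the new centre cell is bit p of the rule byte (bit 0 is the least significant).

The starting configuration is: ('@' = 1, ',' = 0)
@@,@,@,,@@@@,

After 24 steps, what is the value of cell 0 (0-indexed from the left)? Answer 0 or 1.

k=0  @@,@,@,,@@@@,
k=1  @,,,,,@,@,,,,
k=2  ,@@@@,,,,@@@,
k=3  ,@,,,@@@,@,,@
k=4  ,,@@,@,,,,@,,
k=5  @,@,,,@@@,,@@
k=6  ,,,@@,@,,@,@,
k=7  @@,@,,,@,,,,@
k=8  ,,,,@@,,@@@,@
k=9  @@@,@,@,@,,,,
k=10  @,,,,,,,,@@@,
k=11  ,@@@@@@@,@,,,
k=12  ,@,,,,,,,,@@@
k=13  ,,@@@@@@@,@,,
k=14  @,@,,,,,,,,@@
k=15  ,,,@@@@@@@,@,
k=16  @@,@,,,,,,,,@
k=17  ,,,,@@@@@@@,@
k=18  @@@,@,,,,,,,,
k=19  @,,,,@@@@@@@,
k=20  ,@@@,@,,,,,,,
k=21  ,@,,,,@@@@@@@
k=22  ,,@@@,@,,,,,,
k=23  @,@,,,,@@@@@@
k=24  ,,,@@@,@,,,,,

0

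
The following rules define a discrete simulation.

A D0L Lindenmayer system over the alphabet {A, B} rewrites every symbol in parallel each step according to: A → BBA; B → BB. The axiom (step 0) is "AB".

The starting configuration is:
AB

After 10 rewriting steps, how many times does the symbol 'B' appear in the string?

0) AB
1) BBABB
2) BBBBBBABBBB
3) BBBBBBBBBBBBBBABBBBBBBB
4) BBBBBBBBBBBBBBBBBBBBBBBBBBBBBBABBBBBBBBBBBBBBBB
5) BBBBBBBBBBBBBBBBBBBBBBBBBBBBBBBBBBBBBBBBBBBBBBBBBBBBBBBBBBBBBBABBBBBBBBBBBBBBBBBBBBBBBBBBBBBBBB
6) BBBBBBBBBBBBBBBBBBBBBBBBBBBBBBBBBBBBBBBBBBBBBBBBBBBBBBBBBB…BBBBBBBBBBBBBBBBBBBBBBBBBBBBBBBBBBBBBBBBBBBBBBBBBBBBBBBBBB  (len 191)
7) BBBBBBBBBBBBBBBBBBBBBBBBBBBBBBBBBBBBBBBBBBBBBBBBBBBBBBBBBB…BBBBBBBBBBBBBBBBBBBBBBBBBBBBBBBBBBBBBBBBBBBBBBBBBBBBBBBBBB  (len 383)
8) BBBBBBBBBBBBBBBBBBBBBBBBBBBBBBBBBBBBBBBBBBBBBBBBBBBBBBBBBB…BBBBBBBBBBBBBBBBBBBBBBBBBBBBBBBBBBBBBBBBBBBBBBBBBBBBBBBBBB  (len 767)
9) BBBBBBBBBBBBBBBBBBBBBBBBBBBBBBBBBBBBBBBBBBBBBBBBBBBBBBBBBB…BBBBBBBBBBBBBBBBBBBBBBBBBBBBBBBBBBBBBBBBBBBBBBBBBBBBBBBBBB  (len 1535)
10) BBBBBBBBBBBBBBBBBBBBBBBBBBBBBBBBBBBBBBBBBBBBBBBBBBBBBBBBBB…BBBBBBBBBBBBBBBBBBBBBBBBBBBBBBBBBBBBBBBBBBBBBBBBBBBBBBBBBB  (len 3071)

3070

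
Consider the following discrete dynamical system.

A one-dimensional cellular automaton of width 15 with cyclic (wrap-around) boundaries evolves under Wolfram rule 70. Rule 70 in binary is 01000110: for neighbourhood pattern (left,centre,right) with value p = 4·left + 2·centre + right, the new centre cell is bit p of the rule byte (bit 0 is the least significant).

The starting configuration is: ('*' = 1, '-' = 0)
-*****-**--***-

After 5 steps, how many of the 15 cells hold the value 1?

[0] -*****-**--***-
[1] *----*--*-*--*-
[2] *---**-**-*-**-
[3] *--*-*--*-*--*-
[4] *-**-*-**-*-**-
[5] *--*-*--*-*--*-

6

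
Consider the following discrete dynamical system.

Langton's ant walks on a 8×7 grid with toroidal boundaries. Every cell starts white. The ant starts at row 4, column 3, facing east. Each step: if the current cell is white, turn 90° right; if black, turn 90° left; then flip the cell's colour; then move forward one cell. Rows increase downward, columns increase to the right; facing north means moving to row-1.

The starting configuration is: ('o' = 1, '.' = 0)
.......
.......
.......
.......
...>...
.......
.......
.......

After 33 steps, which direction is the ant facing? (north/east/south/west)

t=0: .......
.......
.......
.......
...>...
.......
.......
.......
t=1: .......
.......
.......
.......
...o...
...v...
.......
.......
t=2: .......
.......
.......
.......
...o...
..<o...
.......
.......
t=3: .......
.......
.......
.......
..^o...
..oo...
.......
.......
t=4: .......
.......
.......
.......
..o>...
..oo...
.......
.......
t=5: .......
.......
.......
...^...
..o....
..oo...
.......
.......
t=6: .......
.......
.......
...o>..
..o....
..oo...
.......
.......
t=7: .......
.......
.......
...oo..
..o.v..
..oo...
.......
.......
t=8: .......
.......
.......
...oo..
..o<o..
..oo...
.......
.......
t=9: .......
.......
.......
...^o..
..ooo..
..oo...
.......
.......
t=10: .......
.......
.......
..<.o..
..ooo..
..oo...
.......
.......
t=11: .......
.......
..^....
..o.o..
..ooo..
..oo...
.......
.......
t=12: .......
.......
..o>...
..o.o..
..ooo..
..oo...
.......
.......
t=13: .......
.......
..oo...
..ovo..
..ooo..
..oo...
.......
.......
t=14: .......
.......
..oo...
..<oo..
..ooo..
..oo...
.......
.......
t=15: .......
.......
..oo...
...oo..
..voo..
..oo...
.......
.......
t=16: .......
.......
..oo...
...oo..
...>o..
..oo...
.......
.......
t=17: .......
.......
..oo...
...^o..
....o..
..oo...
.......
.......
t=18: .......
.......
..oo...
..<.o..
....o..
..oo...
.......
.......
t=19: .......
.......
..^o...
..o.o..
....o..
..oo...
.......
.......
t=20: .......
.......
.<.o...
..o.o..
....o..
..oo...
.......
.......
t=21: .......
.^.....
.o.o...
..o.o..
....o..
..oo...
.......
.......
t=22: .......
.o>....
.o.o...
..o.o..
....o..
..oo...
.......
.......
t=23: .......
.oo....
.ovo...
..o.o..
....o..
..oo...
.......
.......
t=24: .......
.oo....
.<oo...
..o.o..
....o..
..oo...
.......
.......
t=25: .......
.oo....
..oo...
.vo.o..
....o..
..oo...
.......
.......
t=26: .......
.oo....
..oo...
<oo.o..
....o..
..oo...
.......
.......
t=27: .......
.oo....
^.oo...
ooo.o..
....o..
..oo...
.......
.......
t=28: .......
.oo....
o>oo...
ooo.o..
....o..
..oo...
.......
.......
t=29: .......
.oo....
oooo...
ovo.o..
....o..
..oo...
.......
.......
t=30: .......
.oo....
oooo...
o.>.o..
....o..
..oo...
.......
.......
t=31: .......
.oo....
oo^o...
o...o..
....o..
..oo...
.......
.......
t=32: .......
.oo....
o<.o...
o...o..
....o..
..oo...
.......
.......
t=33: .......
.oo....
o..o...
ov..o..
....o..
..oo...
.......
.......

south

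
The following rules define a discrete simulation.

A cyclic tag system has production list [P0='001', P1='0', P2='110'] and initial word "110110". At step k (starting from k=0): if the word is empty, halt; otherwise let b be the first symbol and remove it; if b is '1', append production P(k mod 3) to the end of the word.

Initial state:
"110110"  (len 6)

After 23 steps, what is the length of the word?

gen 0: "110110"  (len 6)
gen 1: "10110001"  (len 8)
gen 2: "01100010"  (len 8)
gen 3: "1100010"  (len 7)
gen 4: "100010001"  (len 9)
gen 5: "000100010"  (len 9)
gen 6: "00100010"  (len 8)
gen 7: "0100010"  (len 7)
gen 8: "100010"  (len 6)
gen 9: "00010110"  (len 8)
gen 10: "0010110"  (len 7)
gen 11: "010110"  (len 6)
gen 12: "10110"  (len 5)
gen 13: "0110001"  (len 7)
gen 14: "110001"  (len 6)
gen 15: "10001110"  (len 8)
gen 16: "0001110001"  (len 10)
gen 17: "001110001"  (len 9)
gen 18: "01110001"  (len 8)
gen 19: "1110001"  (len 7)
gen 20: "1100010"  (len 7)
gen 21: "100010110"  (len 9)
gen 22: "00010110001"  (len 11)
gen 23: "0010110001"  (len 10)

10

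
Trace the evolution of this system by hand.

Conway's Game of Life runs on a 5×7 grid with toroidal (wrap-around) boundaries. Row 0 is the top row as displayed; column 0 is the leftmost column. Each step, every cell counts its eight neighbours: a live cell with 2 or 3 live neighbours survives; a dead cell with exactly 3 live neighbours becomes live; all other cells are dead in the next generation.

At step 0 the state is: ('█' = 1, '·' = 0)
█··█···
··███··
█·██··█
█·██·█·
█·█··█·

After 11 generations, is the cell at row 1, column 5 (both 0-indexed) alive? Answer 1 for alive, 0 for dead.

1

step 0: █··█···
··███··
█·██··█
█·██·█·
█·█··█·
step 1: ······█
█···█·█
█····██
█····█·
█·█····
step 2: ·█···██
·······
·█··█··
█····█·
██·····
step 3: ·█····█
█····█·
·······
█·····█
·█···█·
step 4: ·█···██
█·····█
█······
█·····█
·█···█·
step 5: ·█···█·
·█···█·
·█·····
██····█
·█···█·
step 6: ███·███
███····
·██···█
·██···█
·██··█·
step 7: ····██·
·······
···█··█
···█·██
····█··
step 8: ····██·
····██·
····███
···█·██
···█··█
step 9: ···█··█
···█···
···█···
█··█···
···█··█
step 10: ··███··
··███··
··███··
··███··
█·███·█
step 11: ·······
·█···█·
·█···█·
·······
·······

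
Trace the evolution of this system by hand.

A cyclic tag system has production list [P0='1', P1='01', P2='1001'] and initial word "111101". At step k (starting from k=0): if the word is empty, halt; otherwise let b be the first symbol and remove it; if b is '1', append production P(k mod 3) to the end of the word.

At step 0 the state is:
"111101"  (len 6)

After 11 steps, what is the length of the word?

0) "111101"  (len 6)
1) "111011"  (len 6)
2) "1101101"  (len 7)
3) "1011011001"  (len 10)
4) "0110110011"  (len 10)
5) "110110011"  (len 9)
6) "101100111001"  (len 12)
7) "011001110011"  (len 12)
8) "11001110011"  (len 11)
9) "10011100111001"  (len 14)
10) "00111001110011"  (len 14)
11) "0111001110011"  (len 13)

13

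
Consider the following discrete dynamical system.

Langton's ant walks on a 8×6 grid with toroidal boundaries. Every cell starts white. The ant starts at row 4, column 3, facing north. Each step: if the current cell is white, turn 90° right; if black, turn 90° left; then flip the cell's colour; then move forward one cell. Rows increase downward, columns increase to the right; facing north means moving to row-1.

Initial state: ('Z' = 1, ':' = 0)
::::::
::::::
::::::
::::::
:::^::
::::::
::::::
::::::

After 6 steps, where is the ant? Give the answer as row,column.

0) ::::::
::::::
::::::
::::::
:::^::
::::::
::::::
::::::
1) ::::::
::::::
::::::
::::::
:::Z>:
::::::
::::::
::::::
2) ::::::
::::::
::::::
::::::
:::ZZ:
::::v:
::::::
::::::
3) ::::::
::::::
::::::
::::::
:::ZZ:
:::<Z:
::::::
::::::
4) ::::::
::::::
::::::
::::::
:::^Z:
:::ZZ:
::::::
::::::
5) ::::::
::::::
::::::
::::::
::<:Z:
:::ZZ:
::::::
::::::
6) ::::::
::::::
::::::
::^:::
::Z:Z:
:::ZZ:
::::::
::::::

3,2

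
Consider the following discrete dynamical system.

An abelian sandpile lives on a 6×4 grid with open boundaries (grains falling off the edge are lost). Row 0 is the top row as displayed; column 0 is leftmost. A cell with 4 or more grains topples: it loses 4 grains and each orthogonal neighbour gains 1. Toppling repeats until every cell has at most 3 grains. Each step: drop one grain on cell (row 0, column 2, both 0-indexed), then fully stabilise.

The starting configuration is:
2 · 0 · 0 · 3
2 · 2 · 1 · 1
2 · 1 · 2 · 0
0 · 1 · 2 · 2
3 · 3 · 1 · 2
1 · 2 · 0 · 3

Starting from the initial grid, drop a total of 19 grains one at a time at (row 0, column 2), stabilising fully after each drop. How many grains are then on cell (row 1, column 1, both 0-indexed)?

step 0: 2 · 0 · 0 · 3
2 · 2 · 1 · 1
2 · 1 · 2 · 0
0 · 1 · 2 · 2
3 · 3 · 1 · 2
1 · 2 · 0 · 3
step 1: 2 · 0 · 1 · 3
2 · 2 · 1 · 1
2 · 1 · 2 · 0
0 · 1 · 2 · 2
3 · 3 · 1 · 2
1 · 2 · 0 · 3
step 2: 2 · 0 · 2 · 3
2 · 2 · 1 · 1
2 · 1 · 2 · 0
0 · 1 · 2 · 2
3 · 3 · 1 · 2
1 · 2 · 0 · 3
step 3: 2 · 0 · 3 · 3
2 · 2 · 1 · 1
2 · 1 · 2 · 0
0 · 1 · 2 · 2
3 · 3 · 1 · 2
1 · 2 · 0 · 3
step 4: 2 · 1 · 1 · 0
2 · 2 · 2 · 2
2 · 1 · 2 · 0
0 · 1 · 2 · 2
3 · 3 · 1 · 2
1 · 2 · 0 · 3
step 5: 2 · 1 · 2 · 0
2 · 2 · 2 · 2
2 · 1 · 2 · 0
0 · 1 · 2 · 2
3 · 3 · 1 · 2
1 · 2 · 0 · 3
step 6: 2 · 1 · 3 · 0
2 · 2 · 2 · 2
2 · 1 · 2 · 0
0 · 1 · 2 · 2
3 · 3 · 1 · 2
1 · 2 · 0 · 3
step 7: 2 · 2 · 0 · 1
2 · 2 · 3 · 2
2 · 1 · 2 · 0
0 · 1 · 2 · 2
3 · 3 · 1 · 2
1 · 2 · 0 · 3
step 8: 2 · 2 · 1 · 1
2 · 2 · 3 · 2
2 · 1 · 2 · 0
0 · 1 · 2 · 2
3 · 3 · 1 · 2
1 · 2 · 0 · 3
step 9: 2 · 2 · 2 · 1
2 · 2 · 3 · 2
2 · 1 · 2 · 0
0 · 1 · 2 · 2
3 · 3 · 1 · 2
1 · 2 · 0 · 3
step 10: 2 · 2 · 3 · 1
2 · 2 · 3 · 2
2 · 1 · 2 · 0
0 · 1 · 2 · 2
3 · 3 · 1 · 2
1 · 2 · 0 · 3
step 11: 2 · 3 · 1 · 2
2 · 3 · 0 · 3
2 · 1 · 3 · 0
0 · 1 · 2 · 2
3 · 3 · 1 · 2
1 · 2 · 0 · 3
step 12: 2 · 3 · 2 · 2
2 · 3 · 0 · 3
2 · 1 · 3 · 0
0 · 1 · 2 · 2
3 · 3 · 1 · 2
1 · 2 · 0 · 3
step 13: 2 · 3 · 3 · 2
2 · 3 · 0 · 3
2 · 1 · 3 · 0
0 · 1 · 2 · 2
3 · 3 · 1 · 2
1 · 2 · 0 · 3
step 14: 3 · 1 · 1 · 3
3 · 0 · 2 · 3
2 · 2 · 3 · 0
0 · 1 · 2 · 2
3 · 3 · 1 · 2
1 · 2 · 0 · 3
step 15: 3 · 1 · 2 · 3
3 · 0 · 2 · 3
2 · 2 · 3 · 0
0 · 1 · 2 · 2
3 · 3 · 1 · 2
1 · 2 · 0 · 3
step 16: 3 · 1 · 3 · 3
3 · 0 · 2 · 3
2 · 2 · 3 · 0
0 · 1 · 2 · 2
3 · 3 · 1 · 2
1 · 2 · 0 · 3
step 17: 3 · 2 · 2 · 1
3 · 1 · 1 · 1
2 · 3 · 0 · 2
0 · 1 · 3 · 2
3 · 3 · 1 · 2
1 · 2 · 0 · 3
step 18: 3 · 2 · 3 · 1
3 · 1 · 1 · 1
2 · 3 · 0 · 2
0 · 1 · 3 · 2
3 · 3 · 1 · 2
1 · 2 · 0 · 3
step 19: 3 · 3 · 0 · 2
3 · 1 · 2 · 1
2 · 3 · 0 · 2
0 · 1 · 3 · 2
3 · 3 · 1 · 2
1 · 2 · 0 · 3

1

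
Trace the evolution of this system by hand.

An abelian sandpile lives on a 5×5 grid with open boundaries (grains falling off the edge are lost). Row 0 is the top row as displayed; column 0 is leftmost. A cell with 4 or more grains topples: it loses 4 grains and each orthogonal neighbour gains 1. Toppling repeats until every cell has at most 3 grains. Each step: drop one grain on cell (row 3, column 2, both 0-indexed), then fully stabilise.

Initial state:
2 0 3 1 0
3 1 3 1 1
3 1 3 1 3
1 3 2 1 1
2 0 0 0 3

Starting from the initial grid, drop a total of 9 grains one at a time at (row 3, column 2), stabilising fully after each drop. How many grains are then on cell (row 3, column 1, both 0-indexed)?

2

0) 2 0 3 1 0
3 1 3 1 1
3 1 3 1 3
1 3 2 1 1
2 0 0 0 3
1) 2 0 3 1 0
3 1 3 1 1
3 1 3 1 3
1 3 3 1 1
2 0 0 0 3
2) 2 1 0 2 0
3 2 1 2 1
3 3 1 2 3
2 0 2 2 1
2 1 1 0 3
3) 2 1 0 2 0
3 2 1 2 1
3 3 1 2 3
2 0 3 2 1
2 1 1 0 3
4) 2 1 0 2 0
3 2 1 2 1
3 3 2 2 3
2 1 0 3 1
2 1 2 0 3
5) 2 1 0 2 0
3 2 1 2 1
3 3 2 2 3
2 1 1 3 1
2 1 2 0 3
6) 2 1 0 2 0
3 2 1 2 1
3 3 2 2 3
2 1 2 3 1
2 1 2 0 3
7) 2 1 0 2 0
3 2 1 2 1
3 3 2 2 3
2 1 3 3 1
2 1 2 0 3
8) 2 1 0 2 0
3 2 1 2 1
3 3 3 3 3
2 2 1 0 2
2 1 3 1 3
9) 2 1 0 2 0
3 2 1 2 1
3 3 3 3 3
2 2 2 0 2
2 1 3 1 3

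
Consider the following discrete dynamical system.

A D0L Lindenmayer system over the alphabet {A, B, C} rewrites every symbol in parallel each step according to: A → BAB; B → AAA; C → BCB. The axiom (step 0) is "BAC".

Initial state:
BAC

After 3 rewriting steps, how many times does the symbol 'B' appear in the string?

34

0) BAC
1) AAABABBCB
2) BABBABBABAAABABAAAAAABCBAAA
3) AAABABAAAAAABABAAAAAABABAAABABBABBABAAABABAAABABBABBABBABBABBABAAABCBAAABABBABBAB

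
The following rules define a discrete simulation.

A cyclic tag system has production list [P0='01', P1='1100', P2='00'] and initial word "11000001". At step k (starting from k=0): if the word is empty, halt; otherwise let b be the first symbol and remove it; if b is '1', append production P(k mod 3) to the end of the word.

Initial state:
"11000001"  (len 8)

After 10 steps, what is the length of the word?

10

[0] "11000001"  (len 8)
[1] "100000101"  (len 9)
[2] "000001011100"  (len 12)
[3] "00001011100"  (len 11)
[4] "0001011100"  (len 10)
[5] "001011100"  (len 9)
[6] "01011100"  (len 8)
[7] "1011100"  (len 7)
[8] "0111001100"  (len 10)
[9] "111001100"  (len 9)
[10] "1100110001"  (len 10)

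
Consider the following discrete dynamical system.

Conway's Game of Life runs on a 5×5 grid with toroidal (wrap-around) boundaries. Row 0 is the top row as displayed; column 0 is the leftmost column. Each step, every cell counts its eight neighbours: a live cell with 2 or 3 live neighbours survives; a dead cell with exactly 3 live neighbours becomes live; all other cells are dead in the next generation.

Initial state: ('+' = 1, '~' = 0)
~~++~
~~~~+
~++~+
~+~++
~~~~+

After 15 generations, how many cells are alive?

10

gen 0: ~~++~
~~~~+
~++~+
~+~++
~~~~+
gen 1: ~~~++
++~~+
~++~+
~+~~+
+~~~+
gen 2: ~+~+~
~+~~~
~~+~+
~++~+
~~~~~
gen 3: ~~+~~
++~+~
~~+~~
+++~~
++~+~
gen 4: ~~~+~
~+~+~
~~~++
+~~++
+~~++
gen 5: +~~+~
~~~+~
~~~~~
~~+~~
+~+~~
gen 6: ~+++~
~~~~+
~~~~~
~+~~~
~~+++
gen 7: ++~~~
~~++~
~~~~~
~~++~
+~~~+
gen 8: ++++~
~++~~
~~~~~
~~~++
+~+++
gen 9: ~~~~~
+~~+~
~~++~
+~+~~
~~~~~
gen 10: ~~~~~
~~+++
~~++~
~+++~
~~~~~
gen 11: ~~~+~
~~+~+
~~~~~
~+~+~
~~+~~
gen 12: ~~++~
~~~+~
~~++~
~~+~~
~~++~
gen 13: ~~~~+
~~~~+
~~++~
~+~~~
~+~~~
gen 14: +~~~~
~~~~+
~~++~
~+~~~
+~~~~
gen 15: +~~~+
~~~++
~~++~
~++~~
++~~~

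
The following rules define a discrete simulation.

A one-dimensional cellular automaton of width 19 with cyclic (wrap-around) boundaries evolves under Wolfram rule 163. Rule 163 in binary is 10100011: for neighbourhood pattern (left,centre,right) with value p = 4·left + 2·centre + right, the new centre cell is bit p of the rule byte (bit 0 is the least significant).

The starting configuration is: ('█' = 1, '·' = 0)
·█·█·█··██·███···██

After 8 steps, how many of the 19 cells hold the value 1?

7

[0] ·█·█·█··██·███···██
[1] █·█·█··█··█·█··██··
[2] ·█·█··█··█·█··█···█
[3] █·█··█··█·█··█··██·
[4] ·█··█··█·█··█··█··█
[5] █··█··█·█··█··█··█·
[6] ··█··█·█··█··█··█·█
[7] ·█··█·█··█··█··█·█·
[8] █··█·█··█··█··█·█··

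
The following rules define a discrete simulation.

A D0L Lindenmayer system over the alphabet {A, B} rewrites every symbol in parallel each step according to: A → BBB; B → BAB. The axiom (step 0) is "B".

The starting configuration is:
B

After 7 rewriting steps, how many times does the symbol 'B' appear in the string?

[0] B
[1] BAB
[2] BABBBBBAB
[3] BABBBBBABBABBABBABBABBBBBAB
[4] BABBBBBABBABBABBABBABBBBBABBABBBBBABBABBBBBABBABBBBBABBABBBBBABBABBABBABBABBBBBAB
[5] BABBBBBABBABBABBABBABBBBBABBABBBBBABBABBBBBABBABBBBBABBABB…BBABBABBBBBABBABBBBBABBABBBBBABBABBBBBABBABBABBABBABBBBBAB  (len 243)
[6] BABBBBBABBABBABBABBABBBBBABBABBBBBABBABBBBBABBABBBBBABBABB…BBABBABBBBBABBABBBBBABBABBBBBABBABBBBBABBABBABBABBABBBBBAB  (len 729)
[7] BABBBBBABBABBABBABBABBBBBABBABBBBBABBABBBBBABBABBBBBABBABB…BBABBABBBBBABBABBBBBABBABBBBBABBABBBBBABBABBABBABBABBBBBAB  (len 2187)

1640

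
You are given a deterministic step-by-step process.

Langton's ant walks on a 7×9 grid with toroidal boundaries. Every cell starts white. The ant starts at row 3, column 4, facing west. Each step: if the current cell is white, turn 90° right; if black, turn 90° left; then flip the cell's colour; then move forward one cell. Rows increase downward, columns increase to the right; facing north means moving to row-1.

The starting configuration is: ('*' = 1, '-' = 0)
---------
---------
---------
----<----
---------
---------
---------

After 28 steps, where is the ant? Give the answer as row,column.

5,6

t=0: ---------
---------
---------
----<----
---------
---------
---------
t=1: ---------
---------
----^----
----*----
---------
---------
---------
t=2: ---------
---------
----*>---
----*----
---------
---------
---------
t=3: ---------
---------
----**---
----*v---
---------
---------
---------
t=4: ---------
---------
----**---
----<*---
---------
---------
---------
t=5: ---------
---------
----**---
-----*---
----v----
---------
---------
t=6: ---------
---------
----**---
-----*---
---<*----
---------
---------
t=7: ---------
---------
----**---
---^-*---
---**----
---------
---------
t=8: ---------
---------
----**---
---*>*---
---**----
---------
---------
t=9: ---------
---------
----**---
---***---
---*v----
---------
---------
t=10: ---------
---------
----**---
---***---
---*->---
---------
---------
t=11: ---------
---------
----**---
---***---
---*-*---
-----v---
---------
t=12: ---------
---------
----**---
---***---
---*-*---
----<*---
---------
t=13: ---------
---------
----**---
---***---
---*^*---
----**---
---------
t=14: ---------
---------
----**---
---***---
---**>---
----**---
---------
t=15: ---------
---------
----**---
---**^---
---**----
----**---
---------
t=16: ---------
---------
----**---
---*<----
---**----
----**---
---------
t=17: ---------
---------
----**---
---*-----
---*v----
----**---
---------
t=18: ---------
---------
----**---
---*-----
---*->---
----**---
---------
t=19: ---------
---------
----**---
---*-----
---*-*---
----*v---
---------
t=20: ---------
---------
----**---
---*-----
---*-*---
----*->--
---------
t=21: ---------
---------
----**---
---*-----
---*-*---
----*-*--
------v--
t=22: ---------
---------
----**---
---*-----
---*-*---
----*-*--
-----<*--
t=23: ---------
---------
----**---
---*-----
---*-*---
----*^*--
-----**--
t=24: ---------
---------
----**---
---*-----
---*-*---
----**>--
-----**--
t=25: ---------
---------
----**---
---*-----
---*-*^--
----**---
-----**--
t=26: ---------
---------
----**---
---*-----
---*-**>-
----**---
-----**--
t=27: ---------
---------
----**---
---*-----
---*-***-
----**-v-
-----**--
t=28: ---------
---------
----**---
---*-----
---*-***-
----**<*-
-----**--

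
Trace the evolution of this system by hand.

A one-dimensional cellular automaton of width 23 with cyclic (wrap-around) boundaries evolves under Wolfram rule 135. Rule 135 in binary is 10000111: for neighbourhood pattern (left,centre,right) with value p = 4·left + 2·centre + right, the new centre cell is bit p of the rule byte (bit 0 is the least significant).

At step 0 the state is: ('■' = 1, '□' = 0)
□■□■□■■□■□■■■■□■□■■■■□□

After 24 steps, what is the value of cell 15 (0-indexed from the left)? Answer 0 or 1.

0

gen 0: □■□■□■■□■□■■■■□■□■■■■□□
gen 1: ■■□■□□□□■□□■■□□■□□■■□□■
gen 2: ■□□■□■■■■□■□□□■■□■□□□■□
gen 3: ■□■■□□■■□□■□■■□□□■□■■■□
gen 4: ■□□□□■□□□■■□□□□■■■□□■□□
gen 5: ■□■■■■□■■□□□■■■□■□□■■□■
gen 6: □□□■■□□□□□■■□■□□■□■□□□□
gen 7: ■■■□□□■■■■□□□■□■■□■□■■■
gen 8: ■■□□■■□■■□□■■■□□□□■□□■■
gen 9: ■□□■□□□□□□■□■□□■■■■□■□■
gen 10: □□■■□■■■■■■□■□■□■■□□■□□
gen 11: ■■□□□□■■■■□□■□■□□□□■■□■
gen 12: ■□□■■■□■■□□■■□■□■■■□□□□
gen 13: ■□■□■□□□□□■□□□■□□■□□■■■
gen 14: □□■□■□■■■■■□■■■□■■□■□■■
gen 15: □■■□■□□■■■□□□■□□□□□■□□□
gen 16: ■□□□■□■□■□□■■■□■■■■■□■■
gen 17: □□■■■□■□■□■□■□□□■■■□□□■
gen 18: □■□■□□■□■□■□■□■■□■□□■■■
gen 19: □■□■□■■□■□■□■□□□□■□■□■□
gen 20: ■■□■□□□□■□■□■□■■■■□■□■□
gen 21: □□□■□■■■■□■□■□□■■□□■□■□
gen 22: ■■■■□□■■□□■□■□■□□□■■□■□
gen 23: □■■□□■□□□■■□■□■□■■□□□■□
gen 24: ■□□□■■□■■□□□■□■□□□□■■■□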